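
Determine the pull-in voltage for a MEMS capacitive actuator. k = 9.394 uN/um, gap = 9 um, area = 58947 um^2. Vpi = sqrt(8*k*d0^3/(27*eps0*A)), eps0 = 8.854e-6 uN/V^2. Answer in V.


Step 1: Compute numerator: 8 * k * d0^3 = 8 * 9.394 * 9^3 = 54785.808
Step 2: Compute denominator: 27 * eps0 * A = 27 * 8.854e-6 * 58947 = 14.091752
Step 3: Vpi = sqrt(54785.808 / 14.091752)
Vpi = 62.35 V


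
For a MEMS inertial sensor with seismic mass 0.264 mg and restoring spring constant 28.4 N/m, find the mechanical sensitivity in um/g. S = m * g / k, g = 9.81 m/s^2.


Step 1: Convert mass: m = 0.264 mg = 2.64e-07 kg
Step 2: S = m * g / k = 2.64e-07 * 9.81 / 28.4
Step 3: S = 9.12e-08 m/g
Step 4: Convert to um/g: S = 0.091 um/g


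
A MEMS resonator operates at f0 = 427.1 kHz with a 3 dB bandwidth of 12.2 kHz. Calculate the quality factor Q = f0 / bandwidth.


Step 1: Q = f0 / bandwidth
Step 2: Q = 427.1 / 12.2
Q = 35.0


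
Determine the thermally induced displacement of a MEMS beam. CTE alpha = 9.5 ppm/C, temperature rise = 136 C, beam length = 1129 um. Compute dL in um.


Step 1: Convert CTE: alpha = 9.5 ppm/C = 9.5e-6 /C
Step 2: dL = 9.5e-6 * 136 * 1129
dL = 1.4587 um


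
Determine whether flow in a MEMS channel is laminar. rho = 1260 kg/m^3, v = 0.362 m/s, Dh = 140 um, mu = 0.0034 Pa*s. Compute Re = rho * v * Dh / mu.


Step 1: Convert Dh to meters: Dh = 140e-6 m
Step 2: Re = rho * v * Dh / mu
Re = 1260 * 0.362 * 140e-6 / 0.0034
Re = 18.781
Since Re = 18.781 is below ~2300, the flow is laminar.


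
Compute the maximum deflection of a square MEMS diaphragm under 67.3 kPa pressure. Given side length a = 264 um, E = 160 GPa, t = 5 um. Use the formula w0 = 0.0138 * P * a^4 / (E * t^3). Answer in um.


Step 1: Convert pressure to compatible units (E is in GPa, so P in GPa).
P = 67.3 kPa = 67.3e-6 GPa
Step 2: Compute numerator: 0.0138 * P * a^4.
a^4 = 264^4 = 4857532416
numerator = 0.0138 * 67.3e-6 * 4857532416 = 4.51138e+03
Step 3: Compute denominator: E * t^3 = 160 * 5^3 = 20000
Step 4: w0 = numerator / denominator = 4.51138e+03 / 20000 = 0.2256 um


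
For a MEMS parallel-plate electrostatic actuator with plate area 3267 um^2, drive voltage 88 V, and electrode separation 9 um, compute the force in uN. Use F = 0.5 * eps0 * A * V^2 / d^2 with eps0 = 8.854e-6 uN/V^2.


Step 1: Identify parameters.
eps0 = 8.854e-6 uN/V^2, A = 3267 um^2, V = 88 V, d = 9 um
Step 2: Compute V^2 = 88^2 = 7744
Step 3: Compute d^2 = 9^2 = 81
Step 4: F = 0.5 * 8.854e-6 * 3267 * 7744 / 81
F = 1.383 uN


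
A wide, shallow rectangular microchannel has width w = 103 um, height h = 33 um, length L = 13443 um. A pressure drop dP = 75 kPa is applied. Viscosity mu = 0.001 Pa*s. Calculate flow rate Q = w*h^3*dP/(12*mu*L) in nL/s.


Step 1: Convert all dimensions to SI (meters).
w = 103e-6 m, h = 33e-6 m, L = 13443e-6 m, dP = 75e3 Pa
Step 2: Q = w * h^3 * dP / (12 * mu * L)
Q = 103e-6 * (33e-6)^3 * 75e3 / (12 * 0.001 * 13443e-6) = 1.72092864e-09 m^3/s
Step 3: Convert Q from m^3/s to nL/s (1 m^3 = 1e12 nL, so multiply by 1e12).
Q = 1720.929 nL/s


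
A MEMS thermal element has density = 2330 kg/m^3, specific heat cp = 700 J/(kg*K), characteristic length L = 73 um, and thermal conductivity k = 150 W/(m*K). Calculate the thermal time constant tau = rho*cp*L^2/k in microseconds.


Step 1: Convert L to m: L = 73e-6 m
Step 2: L^2 = (73e-6)^2 = 5.329e-09 m^2
Step 3: tau = 2330 * 700 * 5.329e-09 / 150 = 5.794399e-05 s
Step 4: Convert to microseconds (multiply by 1e6).
tau = 57.944 us


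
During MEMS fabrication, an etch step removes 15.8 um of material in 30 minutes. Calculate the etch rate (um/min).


Step 1: Etch rate = depth / time
Step 2: rate = 15.8 / 30
rate = 0.527 um/min


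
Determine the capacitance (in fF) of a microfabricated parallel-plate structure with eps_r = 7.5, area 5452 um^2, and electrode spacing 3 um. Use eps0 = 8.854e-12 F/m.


Step 1: Convert area to m^2: A = 5452e-12 m^2
Step 2: Convert gap to m: d = 3e-6 m
Step 3: C = eps0 * eps_r * A / d
C = 8.854e-12 * 7.5 * 5452e-12 / 3e-6
Step 4: Convert to fF (multiply by 1e15).
C = 120.68 fF


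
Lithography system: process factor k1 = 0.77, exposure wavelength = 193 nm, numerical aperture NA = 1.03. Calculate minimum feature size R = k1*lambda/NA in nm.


Step 1: Identify values: k1 = 0.77, lambda = 193 nm, NA = 1.03
Step 2: R = k1 * lambda / NA
R = 0.77 * 193 / 1.03
R = 144.3 nm


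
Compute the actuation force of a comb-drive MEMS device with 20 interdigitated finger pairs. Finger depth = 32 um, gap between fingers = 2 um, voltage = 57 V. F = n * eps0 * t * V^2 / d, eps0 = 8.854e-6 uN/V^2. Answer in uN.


Step 1: Parameters: n=20, eps0=8.854e-6 uN/V^2, t=32 um, V=57 V, d=2 um
Step 2: V^2 = 3249
Step 3: F = 20 * 8.854e-6 * 32 * 3249 / 2
F = 9.205 uN


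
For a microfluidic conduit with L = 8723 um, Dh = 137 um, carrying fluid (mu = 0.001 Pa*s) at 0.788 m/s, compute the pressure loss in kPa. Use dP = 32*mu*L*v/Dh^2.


Step 1: Convert to SI: L = 8723e-6 m, Dh = 137e-6 m
Step 2: dP = 32 * 0.001 * 8723e-6 * 0.788 / (137e-6)^2
Step 3: dP = 11719.28 Pa
Step 4: Convert to kPa: dP = 11.72 kPa


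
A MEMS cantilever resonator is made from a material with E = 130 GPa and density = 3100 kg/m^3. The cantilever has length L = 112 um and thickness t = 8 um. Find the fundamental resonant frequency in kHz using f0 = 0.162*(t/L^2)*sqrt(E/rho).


Step 1: Convert units to SI.
t_SI = 8e-6 m, L_SI = 112e-6 m
Step 2: Calculate sqrt(E/rho).
sqrt(130e9 / 3100) = 6475.76 m/s
Step 3: Compute f0.
f0 = 0.162 * 8e-6 / (112e-6)^2 * 6475.76 = 669051.7 Hz = 669.05 kHz


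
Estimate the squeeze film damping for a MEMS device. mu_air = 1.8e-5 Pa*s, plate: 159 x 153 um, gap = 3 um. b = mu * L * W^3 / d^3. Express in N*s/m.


Step 1: Convert to SI.
L = 159e-6 m, W = 153e-6 m, d = 3e-6 m
Step 2: W^3 = (153e-6)^3 = 3.58e-12 m^3
Step 3: d^3 = (3e-6)^3 = 2.70e-17 m^3
Step 4: b = 1.8e-5 * 159e-6 * 3.58e-12 / 2.70e-17
b = 3.80e-04 N*s/m


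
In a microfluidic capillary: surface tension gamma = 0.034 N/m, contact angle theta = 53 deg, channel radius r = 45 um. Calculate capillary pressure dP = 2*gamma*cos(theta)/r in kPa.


Step 1: cos(53 deg) = 0.6018
Step 2: Convert r to m: r = 45e-6 m
Step 3: dP = 2 * 0.034 * 0.6018 / 45e-6 = 909.4 Pa
Step 4: Convert Pa to kPa (divide by 1000).
dP = 0.91 kPa


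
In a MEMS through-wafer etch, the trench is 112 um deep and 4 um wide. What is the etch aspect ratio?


Step 1: AR = depth / width
Step 2: AR = 112 / 4
AR = 28.0


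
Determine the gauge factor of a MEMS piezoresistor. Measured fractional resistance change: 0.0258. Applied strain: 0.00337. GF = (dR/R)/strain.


Step 1: Identify values.
dR/R = 0.0258, strain = 0.00337
Step 2: GF = (dR/R) / strain = 0.0258 / 0.00337
GF = 7.7


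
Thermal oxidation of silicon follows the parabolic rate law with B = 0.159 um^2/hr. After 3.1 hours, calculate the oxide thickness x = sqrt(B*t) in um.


Step 1: Compute B*t = 0.159 * 3.1 = 0.4929
Step 2: x = sqrt(0.4929)
x = 0.702 um


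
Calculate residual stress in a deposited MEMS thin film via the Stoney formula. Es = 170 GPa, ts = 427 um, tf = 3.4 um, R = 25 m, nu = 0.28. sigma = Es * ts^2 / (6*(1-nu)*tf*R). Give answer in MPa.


Step 1: Compute numerator: Es * ts^2 = 170 * 427^2 = 30995930 (GPa*um^2)
Step 2: Compute denominator (R in um): 6*(1-nu)*tf*R = 6*0.72*3.4*25e6 = 367200000.0 (um^2)
Step 3: sigma (GPa) = 30995930 / 367200000.0 = 8.4412e-02 GPa
Step 4: Convert to MPa (x1000): sigma = 84.4 MPa


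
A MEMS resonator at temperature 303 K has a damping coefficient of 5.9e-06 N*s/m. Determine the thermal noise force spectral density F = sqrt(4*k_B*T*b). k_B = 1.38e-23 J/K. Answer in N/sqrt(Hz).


Step 1: Compute 4 * k_B * T * b
= 4 * 1.38e-23 * 303 * 5.9e-06
= 9.8681e-26 N^2/Hz
Step 2: F_noise = sqrt(9.8681e-26)
F_noise = 3.14e-13 N/sqrt(Hz)


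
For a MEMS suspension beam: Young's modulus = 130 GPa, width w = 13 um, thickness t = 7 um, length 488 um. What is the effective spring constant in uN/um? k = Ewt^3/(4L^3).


Step 1: Convert E to consistent units (1 GPa = 1000 uN/um^2).
E = 130 GPa = 130000 uN/um^2
Step 2: Compute t^3 = 7^3 = 343
Step 3: Compute L^3 = 488^3 = 116214272
Step 4: k = 130000 * 13 * 343 / (4 * 116214272)
k = 1.247 uN/um


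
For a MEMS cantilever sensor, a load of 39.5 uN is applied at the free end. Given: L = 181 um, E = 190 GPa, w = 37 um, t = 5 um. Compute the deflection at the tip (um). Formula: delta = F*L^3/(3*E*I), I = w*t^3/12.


Step 1: Calculate the second moment of area.
I = w * t^3 / 12 = 37 * 5^3 / 12 = 385.4167 um^4
Step 2: Convert E to consistent units (1 GPa = 1000 uN/um^2).
E = 190 GPa = 190000 uN/um^2
Step 3: Calculate tip deflection.
delta = F * L^3 / (3 * E * I)
delta = 39.5 * 181^3 / (3 * 190000 * 385.4167)
delta = 1.0662 um


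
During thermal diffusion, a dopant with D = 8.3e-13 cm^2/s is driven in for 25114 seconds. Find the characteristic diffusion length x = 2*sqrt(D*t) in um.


Step 1: Compute D*t = 8.3e-13 * 25114 = 2.084462e-08 cm^2
Step 2: sqrt(D*t) = 1.44377e-04 cm
Step 3: x = 2 * 1.44377e-04 cm = 2.88754e-04 cm
Step 4: Convert to um (1 cm = 1e4 um): x = 2.888 um


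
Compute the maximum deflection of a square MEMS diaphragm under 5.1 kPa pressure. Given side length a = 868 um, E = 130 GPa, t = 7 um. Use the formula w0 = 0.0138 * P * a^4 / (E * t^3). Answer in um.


Step 1: Convert pressure to compatible units (E is in GPa, so P in GPa).
P = 5.1 kPa = 5.1e-6 GPa
Step 2: Compute numerator: 0.0138 * P * a^4.
a^4 = 868^4 = 567647723776
numerator = 0.0138 * 5.1e-6 * 567647723776 = 3.9951e+04
Step 3: Compute denominator: E * t^3 = 130 * 7^3 = 44590
Step 4: w0 = numerator / denominator = 3.9951e+04 / 44590 = 0.896 um


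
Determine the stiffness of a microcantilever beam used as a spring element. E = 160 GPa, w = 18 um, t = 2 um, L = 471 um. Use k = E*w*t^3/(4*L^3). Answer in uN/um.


Step 1: Convert E to consistent units (1 GPa = 1000 uN/um^2).
E = 160 GPa = 160000 uN/um^2
Step 2: Compute t^3 = 2^3 = 8
Step 3: Compute L^3 = 471^3 = 104487111
Step 4: k = 160000 * 18 * 8 / (4 * 104487111)
k = 0.0551 uN/um


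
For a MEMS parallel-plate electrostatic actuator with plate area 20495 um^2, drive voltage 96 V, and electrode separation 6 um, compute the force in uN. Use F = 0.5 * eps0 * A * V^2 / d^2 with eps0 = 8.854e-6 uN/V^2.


Step 1: Identify parameters.
eps0 = 8.854e-6 uN/V^2, A = 20495 um^2, V = 96 V, d = 6 um
Step 2: Compute V^2 = 96^2 = 9216
Step 3: Compute d^2 = 6^2 = 36
Step 4: F = 0.5 * 8.854e-6 * 20495 * 9216 / 36
F = 23.227 uN


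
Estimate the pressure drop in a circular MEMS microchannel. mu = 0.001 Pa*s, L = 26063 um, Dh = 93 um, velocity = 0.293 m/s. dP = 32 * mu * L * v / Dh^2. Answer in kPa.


Step 1: Convert to SI: L = 26063e-6 m, Dh = 93e-6 m
Step 2: dP = 32 * 0.001 * 26063e-6 * 0.293 / (93e-6)^2
Step 3: dP = 28253.75 Pa
Step 4: Convert to kPa: dP = 28.25 kPa


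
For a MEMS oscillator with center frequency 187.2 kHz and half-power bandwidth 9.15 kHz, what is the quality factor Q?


Step 1: Q = f0 / bandwidth
Step 2: Q = 187.2 / 9.15
Q = 20.5


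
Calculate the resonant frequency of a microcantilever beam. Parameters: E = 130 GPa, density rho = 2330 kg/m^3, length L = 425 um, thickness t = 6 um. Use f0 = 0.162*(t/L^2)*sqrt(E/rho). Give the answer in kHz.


Step 1: Convert units to SI.
t_SI = 6e-6 m, L_SI = 425e-6 m
Step 2: Calculate sqrt(E/rho).
sqrt(130e9 / 2330) = 7469.54 m/s
Step 3: Compute f0.
f0 = 0.162 * 6e-6 / (425e-6)^2 * 7469.54 = 40195.9 Hz = 40.2 kHz


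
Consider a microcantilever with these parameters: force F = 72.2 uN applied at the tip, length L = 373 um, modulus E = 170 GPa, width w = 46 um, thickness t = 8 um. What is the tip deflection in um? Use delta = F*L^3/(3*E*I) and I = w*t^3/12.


Step 1: Calculate the second moment of area.
I = w * t^3 / 12 = 46 * 8^3 / 12 = 1962.6667 um^4
Step 2: Convert E to consistent units (1 GPa = 1000 uN/um^2).
E = 170 GPa = 170000 uN/um^2
Step 3: Calculate tip deflection.
delta = F * L^3 / (3 * E * I)
delta = 72.2 * 373^3 / (3 * 170000 * 1962.6667)
delta = 3.7432 um


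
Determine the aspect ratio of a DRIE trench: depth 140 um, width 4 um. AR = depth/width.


Step 1: AR = depth / width
Step 2: AR = 140 / 4
AR = 35.0


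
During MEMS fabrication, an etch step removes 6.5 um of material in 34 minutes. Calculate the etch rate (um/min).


Step 1: Etch rate = depth / time
Step 2: rate = 6.5 / 34
rate = 0.191 um/min


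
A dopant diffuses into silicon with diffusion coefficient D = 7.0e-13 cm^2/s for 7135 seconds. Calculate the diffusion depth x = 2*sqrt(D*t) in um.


Step 1: Compute D*t = 7.0e-13 * 7135 = 4.9945e-09 cm^2
Step 2: sqrt(D*t) = 7.06718e-05 cm
Step 3: x = 2 * 7.06718e-05 cm = 1.413436e-04 cm
Step 4: Convert to um (1 cm = 1e4 um): x = 1.413 um


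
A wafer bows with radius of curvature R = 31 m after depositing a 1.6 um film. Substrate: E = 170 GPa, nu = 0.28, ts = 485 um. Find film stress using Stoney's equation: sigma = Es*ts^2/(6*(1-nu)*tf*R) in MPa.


Step 1: Compute numerator: Es * ts^2 = 170 * 485^2 = 39988250 (GPa*um^2)
Step 2: Compute denominator (R in um): 6*(1-nu)*tf*R = 6*0.72*1.6*31e6 = 214272000.0 (um^2)
Step 3: sigma (GPa) = 39988250 / 214272000.0 = 1.86624e-01 GPa
Step 4: Convert to MPa (x1000): sigma = 186.6 MPa


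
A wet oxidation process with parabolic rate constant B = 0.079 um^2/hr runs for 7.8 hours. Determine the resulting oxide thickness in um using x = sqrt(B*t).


Step 1: Compute B*t = 0.079 * 7.8 = 0.6162
Step 2: x = sqrt(0.6162)
x = 0.785 um


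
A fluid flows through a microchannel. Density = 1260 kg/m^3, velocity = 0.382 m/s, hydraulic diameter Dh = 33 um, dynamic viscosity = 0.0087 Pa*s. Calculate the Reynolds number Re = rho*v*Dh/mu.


Step 1: Convert Dh to meters: Dh = 33e-6 m
Step 2: Re = rho * v * Dh / mu
Re = 1260 * 0.382 * 33e-6 / 0.0087
Re = 1.826


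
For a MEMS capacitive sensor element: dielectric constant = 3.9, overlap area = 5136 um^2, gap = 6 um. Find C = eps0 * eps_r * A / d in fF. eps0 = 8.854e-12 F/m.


Step 1: Convert area to m^2: A = 5136e-12 m^2
Step 2: Convert gap to m: d = 6e-6 m
Step 3: C = eps0 * eps_r * A / d
C = 8.854e-12 * 3.9 * 5136e-12 / 6e-6
Step 4: Convert to fF (multiply by 1e15).
C = 29.56 fF


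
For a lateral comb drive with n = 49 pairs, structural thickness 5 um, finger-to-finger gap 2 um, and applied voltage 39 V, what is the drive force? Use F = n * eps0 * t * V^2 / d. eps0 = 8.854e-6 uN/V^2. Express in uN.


Step 1: Parameters: n=49, eps0=8.854e-6 uN/V^2, t=5 um, V=39 V, d=2 um
Step 2: V^2 = 1521
Step 3: F = 49 * 8.854e-6 * 5 * 1521 / 2
F = 1.65 uN


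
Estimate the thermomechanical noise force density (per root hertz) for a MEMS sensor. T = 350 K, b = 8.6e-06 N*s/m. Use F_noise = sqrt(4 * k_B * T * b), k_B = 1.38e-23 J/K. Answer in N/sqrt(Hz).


Step 1: Compute 4 * k_B * T * b
= 4 * 1.38e-23 * 350 * 8.6e-06
= 1.6615e-25 N^2/Hz
Step 2: F_noise = sqrt(1.6615e-25)
F_noise = 4.08e-13 N/sqrt(Hz)


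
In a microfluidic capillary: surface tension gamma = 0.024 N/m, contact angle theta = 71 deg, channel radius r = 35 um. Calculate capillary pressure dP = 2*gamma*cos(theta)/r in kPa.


Step 1: cos(71 deg) = 0.3256
Step 2: Convert r to m: r = 35e-6 m
Step 3: dP = 2 * 0.024 * 0.3256 / 35e-6 = 446.5 Pa
Step 4: Convert Pa to kPa (divide by 1000).
dP = 0.45 kPa


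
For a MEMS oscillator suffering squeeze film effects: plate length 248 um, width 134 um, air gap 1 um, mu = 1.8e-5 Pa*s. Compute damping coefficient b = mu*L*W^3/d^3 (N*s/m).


Step 1: Convert to SI.
L = 248e-6 m, W = 134e-6 m, d = 1e-6 m
Step 2: W^3 = (134e-6)^3 = 2.41e-12 m^3
Step 3: d^3 = (1e-6)^3 = 1.00e-18 m^3
Step 4: b = 1.8e-5 * 248e-6 * 2.41e-12 / 1.00e-18
b = 1.07e-02 N*s/m


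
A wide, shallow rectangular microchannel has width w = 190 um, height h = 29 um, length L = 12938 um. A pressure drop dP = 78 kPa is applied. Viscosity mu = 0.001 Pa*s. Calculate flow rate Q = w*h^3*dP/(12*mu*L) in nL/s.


Step 1: Convert all dimensions to SI (meters).
w = 190e-6 m, h = 29e-6 m, L = 12938e-6 m, dP = 78e3 Pa
Step 2: Q = w * h^3 * dP / (12 * mu * L)
Q = 190e-6 * (29e-6)^3 * 78e3 / (12 * 0.001 * 12938e-6) = 2.32805805e-09 m^3/s
Step 3: Convert Q from m^3/s to nL/s (1 m^3 = 1e12 nL, so multiply by 1e12).
Q = 2328.058 nL/s


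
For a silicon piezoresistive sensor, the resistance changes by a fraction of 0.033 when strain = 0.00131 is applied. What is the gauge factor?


Step 1: Identify values.
dR/R = 0.033, strain = 0.00131
Step 2: GF = (dR/R) / strain = 0.033 / 0.00131
GF = 25.2


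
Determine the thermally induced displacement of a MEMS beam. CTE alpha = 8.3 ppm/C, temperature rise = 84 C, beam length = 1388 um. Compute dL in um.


Step 1: Convert CTE: alpha = 8.3 ppm/C = 8.3e-6 /C
Step 2: dL = 8.3e-6 * 84 * 1388
dL = 0.9677 um


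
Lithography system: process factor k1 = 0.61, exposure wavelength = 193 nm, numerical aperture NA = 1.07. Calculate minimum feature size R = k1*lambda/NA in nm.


Step 1: Identify values: k1 = 0.61, lambda = 193 nm, NA = 1.07
Step 2: R = k1 * lambda / NA
R = 0.61 * 193 / 1.07
R = 110.0 nm


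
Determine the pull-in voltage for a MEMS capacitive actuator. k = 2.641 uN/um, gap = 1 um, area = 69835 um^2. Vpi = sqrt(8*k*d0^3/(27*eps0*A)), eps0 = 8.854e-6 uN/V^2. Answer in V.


Step 1: Compute numerator: 8 * k * d0^3 = 8 * 2.641 * 1^3 = 21.128
Step 2: Compute denominator: 27 * eps0 * A = 27 * 8.854e-6 * 69835 = 16.694615
Step 3: Vpi = sqrt(21.128 / 16.694615)
Vpi = 1.12 V


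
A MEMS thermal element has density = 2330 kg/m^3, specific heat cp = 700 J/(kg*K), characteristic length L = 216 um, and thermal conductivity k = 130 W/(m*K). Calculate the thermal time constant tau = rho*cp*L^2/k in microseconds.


Step 1: Convert L to m: L = 216e-6 m
Step 2: L^2 = (216e-6)^2 = 4.6656e-08 m^2
Step 3: tau = 2330 * 700 * 4.6656e-08 / 130 = 5.8535335e-04 s
Step 4: Convert to microseconds (multiply by 1e6).
tau = 585.353 us


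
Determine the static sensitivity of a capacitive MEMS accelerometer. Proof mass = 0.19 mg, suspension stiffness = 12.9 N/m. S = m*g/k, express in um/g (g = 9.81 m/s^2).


Step 1: Convert mass: m = 0.19 mg = 1.90e-07 kg
Step 2: S = m * g / k = 1.90e-07 * 9.81 / 12.9
Step 3: S = 1.44e-07 m/g
Step 4: Convert to um/g: S = 0.144 um/g


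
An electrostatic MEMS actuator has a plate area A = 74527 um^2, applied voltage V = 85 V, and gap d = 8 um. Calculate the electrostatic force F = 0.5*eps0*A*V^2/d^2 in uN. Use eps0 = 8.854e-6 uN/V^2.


Step 1: Identify parameters.
eps0 = 8.854e-6 uN/V^2, A = 74527 um^2, V = 85 V, d = 8 um
Step 2: Compute V^2 = 85^2 = 7225
Step 3: Compute d^2 = 8^2 = 64
Step 4: F = 0.5 * 8.854e-6 * 74527 * 7225 / 64
F = 37.246 uN


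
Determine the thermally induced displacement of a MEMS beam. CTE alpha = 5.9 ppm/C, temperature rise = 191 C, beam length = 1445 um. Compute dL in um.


Step 1: Convert CTE: alpha = 5.9 ppm/C = 5.9e-6 /C
Step 2: dL = 5.9e-6 * 191 * 1445
dL = 1.6284 um


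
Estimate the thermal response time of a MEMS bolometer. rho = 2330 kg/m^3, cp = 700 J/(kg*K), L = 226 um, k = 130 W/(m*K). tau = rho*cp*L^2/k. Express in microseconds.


Step 1: Convert L to m: L = 226e-6 m
Step 2: L^2 = (226e-6)^2 = 5.1076e-08 m^2
Step 3: tau = 2330 * 700 * 5.1076e-08 / 130 = 6.4080735e-04 s
Step 4: Convert to microseconds (multiply by 1e6).
tau = 640.807 us


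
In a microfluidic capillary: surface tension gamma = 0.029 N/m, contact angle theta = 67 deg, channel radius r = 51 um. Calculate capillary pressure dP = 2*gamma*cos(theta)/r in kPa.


Step 1: cos(67 deg) = 0.3907
Step 2: Convert r to m: r = 51e-6 m
Step 3: dP = 2 * 0.029 * 0.3907 / 51e-6 = 444.3 Pa
Step 4: Convert Pa to kPa (divide by 1000).
dP = 0.44 kPa


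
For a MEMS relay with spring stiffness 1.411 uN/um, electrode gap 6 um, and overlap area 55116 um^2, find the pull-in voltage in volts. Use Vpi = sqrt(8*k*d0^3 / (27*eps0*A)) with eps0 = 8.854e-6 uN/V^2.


Step 1: Compute numerator: 8 * k * d0^3 = 8 * 1.411 * 6^3 = 2438.208
Step 2: Compute denominator: 27 * eps0 * A = 27 * 8.854e-6 * 55116 = 13.175921
Step 3: Vpi = sqrt(2438.208 / 13.175921)
Vpi = 13.6 V


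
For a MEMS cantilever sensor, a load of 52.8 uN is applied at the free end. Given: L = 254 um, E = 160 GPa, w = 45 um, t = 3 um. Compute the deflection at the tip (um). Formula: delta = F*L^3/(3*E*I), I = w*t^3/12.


Step 1: Calculate the second moment of area.
I = w * t^3 / 12 = 45 * 3^3 / 12 = 101.25 um^4
Step 2: Convert E to consistent units (1 GPa = 1000 uN/um^2).
E = 160 GPa = 160000 uN/um^2
Step 3: Calculate tip deflection.
delta = F * L^3 / (3 * E * I)
delta = 52.8 * 254^3 / (3 * 160000 * 101.25)
delta = 17.8032 um


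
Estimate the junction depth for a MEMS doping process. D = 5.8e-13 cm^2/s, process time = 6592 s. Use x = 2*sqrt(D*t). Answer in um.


Step 1: Compute D*t = 5.8e-13 * 6592 = 3.82336e-09 cm^2
Step 2: sqrt(D*t) = 6.18333e-05 cm
Step 3: x = 2 * 6.18333e-05 cm = 1.236666e-04 cm
Step 4: Convert to um (1 cm = 1e4 um): x = 1.237 um


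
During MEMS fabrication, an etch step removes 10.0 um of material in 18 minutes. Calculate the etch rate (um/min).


Step 1: Etch rate = depth / time
Step 2: rate = 10.0 / 18
rate = 0.556 um/min


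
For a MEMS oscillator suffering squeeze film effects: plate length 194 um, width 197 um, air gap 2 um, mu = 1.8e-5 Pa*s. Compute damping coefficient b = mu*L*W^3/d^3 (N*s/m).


Step 1: Convert to SI.
L = 194e-6 m, W = 197e-6 m, d = 2e-6 m
Step 2: W^3 = (197e-6)^3 = 7.65e-12 m^3
Step 3: d^3 = (2e-6)^3 = 8.00e-18 m^3
Step 4: b = 1.8e-5 * 194e-6 * 7.65e-12 / 8.00e-18
b = 3.34e-03 N*s/m


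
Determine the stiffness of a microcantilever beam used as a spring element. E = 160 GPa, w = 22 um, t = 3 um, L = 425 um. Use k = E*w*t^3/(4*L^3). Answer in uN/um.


Step 1: Convert E to consistent units (1 GPa = 1000 uN/um^2).
E = 160 GPa = 160000 uN/um^2
Step 2: Compute t^3 = 3^3 = 27
Step 3: Compute L^3 = 425^3 = 76765625
Step 4: k = 160000 * 22 * 27 / (4 * 76765625)
k = 0.3095 uN/um


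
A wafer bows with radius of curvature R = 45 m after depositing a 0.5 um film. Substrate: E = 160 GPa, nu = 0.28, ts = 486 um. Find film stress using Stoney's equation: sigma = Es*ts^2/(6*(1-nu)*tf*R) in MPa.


Step 1: Compute numerator: Es * ts^2 = 160 * 486^2 = 37791360 (GPa*um^2)
Step 2: Compute denominator (R in um): 6*(1-nu)*tf*R = 6*0.72*0.5*45e6 = 97200000.0 (um^2)
Step 3: sigma (GPa) = 37791360 / 97200000.0 = 3.888e-01 GPa
Step 4: Convert to MPa (x1000): sigma = 388.8 MPa


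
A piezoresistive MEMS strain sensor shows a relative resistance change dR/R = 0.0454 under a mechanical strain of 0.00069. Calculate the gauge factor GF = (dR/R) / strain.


Step 1: Identify values.
dR/R = 0.0454, strain = 0.00069
Step 2: GF = (dR/R) / strain = 0.0454 / 0.00069
GF = 65.8


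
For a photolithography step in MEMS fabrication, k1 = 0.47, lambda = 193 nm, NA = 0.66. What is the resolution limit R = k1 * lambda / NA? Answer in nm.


Step 1: Identify values: k1 = 0.47, lambda = 193 nm, NA = 0.66
Step 2: R = k1 * lambda / NA
R = 0.47 * 193 / 0.66
R = 137.4 nm


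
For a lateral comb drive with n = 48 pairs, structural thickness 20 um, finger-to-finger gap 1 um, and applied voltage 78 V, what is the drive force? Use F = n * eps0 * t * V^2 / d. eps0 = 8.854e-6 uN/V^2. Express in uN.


Step 1: Parameters: n=48, eps0=8.854e-6 uN/V^2, t=20 um, V=78 V, d=1 um
Step 2: V^2 = 6084
Step 3: F = 48 * 8.854e-6 * 20 * 6084 / 1
F = 51.713 uN


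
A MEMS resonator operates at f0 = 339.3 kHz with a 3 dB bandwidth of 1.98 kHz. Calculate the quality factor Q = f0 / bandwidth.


Step 1: Q = f0 / bandwidth
Step 2: Q = 339.3 / 1.98
Q = 171.4


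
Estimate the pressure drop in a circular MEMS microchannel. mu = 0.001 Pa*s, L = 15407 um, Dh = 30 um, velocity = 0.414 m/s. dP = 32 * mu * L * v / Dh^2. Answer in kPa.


Step 1: Convert to SI: L = 15407e-6 m, Dh = 30e-6 m
Step 2: dP = 32 * 0.001 * 15407e-6 * 0.414 / (30e-6)^2
Step 3: dP = 226791.04 Pa
Step 4: Convert to kPa: dP = 226.79 kPa


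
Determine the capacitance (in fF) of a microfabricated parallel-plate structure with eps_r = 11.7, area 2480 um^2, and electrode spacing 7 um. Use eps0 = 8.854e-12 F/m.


Step 1: Convert area to m^2: A = 2480e-12 m^2
Step 2: Convert gap to m: d = 7e-6 m
Step 3: C = eps0 * eps_r * A / d
C = 8.854e-12 * 11.7 * 2480e-12 / 7e-6
Step 4: Convert to fF (multiply by 1e15).
C = 36.7 fF


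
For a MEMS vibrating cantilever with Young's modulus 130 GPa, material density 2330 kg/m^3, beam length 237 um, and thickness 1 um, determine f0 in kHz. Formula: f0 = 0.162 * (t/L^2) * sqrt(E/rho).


Step 1: Convert units to SI.
t_SI = 1e-6 m, L_SI = 237e-6 m
Step 2: Calculate sqrt(E/rho).
sqrt(130e9 / 2330) = 7469.54 m/s
Step 3: Compute f0.
f0 = 0.162 * 1e-6 / (237e-6)^2 * 7469.54 = 21543.3 Hz = 21.54 kHz


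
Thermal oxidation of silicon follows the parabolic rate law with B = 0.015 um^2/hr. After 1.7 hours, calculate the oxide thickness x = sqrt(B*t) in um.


Step 1: Compute B*t = 0.015 * 1.7 = 0.0255
Step 2: x = sqrt(0.0255)
x = 0.16 um


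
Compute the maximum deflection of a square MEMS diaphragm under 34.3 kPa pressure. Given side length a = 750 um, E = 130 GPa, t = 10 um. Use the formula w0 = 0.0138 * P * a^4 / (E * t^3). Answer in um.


Step 1: Convert pressure to compatible units (E is in GPa, so P in GPa).
P = 34.3 kPa = 34.3e-6 GPa
Step 2: Compute numerator: 0.0138 * P * a^4.
a^4 = 750^4 = 316406250000
numerator = 0.0138 * 34.3e-6 * 316406250000 = 1.497677e+05
Step 3: Compute denominator: E * t^3 = 130 * 10^3 = 130000
Step 4: w0 = numerator / denominator = 1.497677e+05 / 130000 = 1.1521 um


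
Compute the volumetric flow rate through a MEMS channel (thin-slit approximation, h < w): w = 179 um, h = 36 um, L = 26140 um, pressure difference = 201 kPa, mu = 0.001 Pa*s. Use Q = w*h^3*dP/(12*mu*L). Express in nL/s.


Step 1: Convert all dimensions to SI (meters).
w = 179e-6 m, h = 36e-6 m, L = 26140e-6 m, dP = 201e3 Pa
Step 2: Q = w * h^3 * dP / (12 * mu * L)
Q = 179e-6 * (36e-6)^3 * 201e3 / (12 * 0.001 * 26140e-6) = 5.35142892e-09 m^3/s
Step 3: Convert Q from m^3/s to nL/s (1 m^3 = 1e12 nL, so multiply by 1e12).
Q = 5351.429 nL/s


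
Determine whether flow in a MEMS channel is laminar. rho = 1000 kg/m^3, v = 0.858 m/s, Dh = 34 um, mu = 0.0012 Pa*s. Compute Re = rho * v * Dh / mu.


Step 1: Convert Dh to meters: Dh = 34e-6 m
Step 2: Re = rho * v * Dh / mu
Re = 1000 * 0.858 * 34e-6 / 0.0012
Re = 24.31
Since Re = 24.31 is below ~2300, the flow is laminar.


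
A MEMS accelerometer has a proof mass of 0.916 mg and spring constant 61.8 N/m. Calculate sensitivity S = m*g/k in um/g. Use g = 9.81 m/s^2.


Step 1: Convert mass: m = 0.916 mg = 9.16e-07 kg
Step 2: S = m * g / k = 9.16e-07 * 9.81 / 61.8
Step 3: S = 1.45e-07 m/g
Step 4: Convert to um/g: S = 0.145 um/g


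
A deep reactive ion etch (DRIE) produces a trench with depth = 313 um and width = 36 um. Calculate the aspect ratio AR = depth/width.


Step 1: AR = depth / width
Step 2: AR = 313 / 36
AR = 8.7


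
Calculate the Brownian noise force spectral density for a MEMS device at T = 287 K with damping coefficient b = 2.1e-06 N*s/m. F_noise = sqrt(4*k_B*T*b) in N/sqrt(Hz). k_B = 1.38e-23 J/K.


Step 1: Compute 4 * k_B * T * b
= 4 * 1.38e-23 * 287 * 2.1e-06
= 3.3269e-26 N^2/Hz
Step 2: F_noise = sqrt(3.3269e-26)
F_noise = 1.82e-13 N/sqrt(Hz)


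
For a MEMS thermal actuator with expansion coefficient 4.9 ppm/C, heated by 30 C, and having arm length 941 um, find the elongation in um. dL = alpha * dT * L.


Step 1: Convert CTE: alpha = 4.9 ppm/C = 4.9e-6 /C
Step 2: dL = 4.9e-6 * 30 * 941
dL = 0.1383 um


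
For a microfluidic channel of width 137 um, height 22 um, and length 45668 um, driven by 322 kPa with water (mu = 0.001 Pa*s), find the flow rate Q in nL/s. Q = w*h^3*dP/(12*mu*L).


Step 1: Convert all dimensions to SI (meters).
w = 137e-6 m, h = 22e-6 m, L = 45668e-6 m, dP = 322e3 Pa
Step 2: Q = w * h^3 * dP / (12 * mu * L)
Q = 137e-6 * (22e-6)^3 * 322e3 / (12 * 0.001 * 45668e-6) = 8.5713897e-10 m^3/s
Step 3: Convert Q from m^3/s to nL/s (1 m^3 = 1e12 nL, so multiply by 1e12).
Q = 857.139 nL/s


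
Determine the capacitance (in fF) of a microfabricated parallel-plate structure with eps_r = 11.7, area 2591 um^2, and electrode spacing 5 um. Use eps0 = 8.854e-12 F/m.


Step 1: Convert area to m^2: A = 2591e-12 m^2
Step 2: Convert gap to m: d = 5e-6 m
Step 3: C = eps0 * eps_r * A / d
C = 8.854e-12 * 11.7 * 2591e-12 / 5e-6
Step 4: Convert to fF (multiply by 1e15).
C = 53.68 fF


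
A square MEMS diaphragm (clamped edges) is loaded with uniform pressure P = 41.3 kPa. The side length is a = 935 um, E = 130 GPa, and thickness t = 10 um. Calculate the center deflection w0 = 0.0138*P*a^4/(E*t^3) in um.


Step 1: Convert pressure to compatible units (E is in GPa, so P in GPa).
P = 41.3 kPa = 41.3e-6 GPa
Step 2: Compute numerator: 0.0138 * P * a^4.
a^4 = 935^4 = 764269350625
numerator = 0.0138 * 41.3e-6 * 764269350625 = 4.355877e+05
Step 3: Compute denominator: E * t^3 = 130 * 10^3 = 130000
Step 4: w0 = numerator / denominator = 4.355877e+05 / 130000 = 3.3507 um


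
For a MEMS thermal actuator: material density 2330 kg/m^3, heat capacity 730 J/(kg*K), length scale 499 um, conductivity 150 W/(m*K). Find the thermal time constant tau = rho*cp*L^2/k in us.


Step 1: Convert L to m: L = 499e-6 m
Step 2: L^2 = (499e-6)^2 = 2.49001e-07 m^2
Step 3: tau = 2330 * 730 * 2.49001e-07 / 150 = 2.82350534e-03 s
Step 4: Convert to microseconds (multiply by 1e6).
tau = 2823.505 us


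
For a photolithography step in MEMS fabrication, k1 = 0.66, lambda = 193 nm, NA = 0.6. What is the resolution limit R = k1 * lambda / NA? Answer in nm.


Step 1: Identify values: k1 = 0.66, lambda = 193 nm, NA = 0.6
Step 2: R = k1 * lambda / NA
R = 0.66 * 193 / 0.6
R = 212.3 nm


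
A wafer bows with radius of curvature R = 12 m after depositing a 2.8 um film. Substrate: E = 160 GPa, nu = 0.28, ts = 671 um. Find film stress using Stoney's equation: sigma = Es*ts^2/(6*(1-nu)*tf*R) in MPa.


Step 1: Compute numerator: Es * ts^2 = 160 * 671^2 = 72038560 (GPa*um^2)
Step 2: Compute denominator (R in um): 6*(1-nu)*tf*R = 6*0.72*2.8*12e6 = 145152000.0 (um^2)
Step 3: sigma (GPa) = 72038560 / 145152000.0 = 4.96297e-01 GPa
Step 4: Convert to MPa (x1000): sigma = 496.3 MPa


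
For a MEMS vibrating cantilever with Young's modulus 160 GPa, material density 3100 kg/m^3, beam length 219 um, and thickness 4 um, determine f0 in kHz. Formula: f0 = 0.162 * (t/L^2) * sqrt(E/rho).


Step 1: Convert units to SI.
t_SI = 4e-6 m, L_SI = 219e-6 m
Step 2: Calculate sqrt(E/rho).
sqrt(160e9 / 3100) = 7184.21 m/s
Step 3: Compute f0.
f0 = 0.162 * 4e-6 / (219e-6)^2 * 7184.21 = 97065.7 Hz = 97.07 kHz


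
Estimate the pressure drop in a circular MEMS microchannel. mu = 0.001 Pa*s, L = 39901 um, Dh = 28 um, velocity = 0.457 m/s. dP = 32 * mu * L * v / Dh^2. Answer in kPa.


Step 1: Convert to SI: L = 39901e-6 m, Dh = 28e-6 m
Step 2: dP = 32 * 0.001 * 39901e-6 * 0.457 / (28e-6)^2
Step 3: dP = 744275.80 Pa
Step 4: Convert to kPa: dP = 744.28 kPa


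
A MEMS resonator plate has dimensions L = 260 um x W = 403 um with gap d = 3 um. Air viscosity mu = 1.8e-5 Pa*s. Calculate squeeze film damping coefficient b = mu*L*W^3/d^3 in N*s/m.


Step 1: Convert to SI.
L = 260e-6 m, W = 403e-6 m, d = 3e-6 m
Step 2: W^3 = (403e-6)^3 = 6.55e-11 m^3
Step 3: d^3 = (3e-6)^3 = 2.70e-17 m^3
Step 4: b = 1.8e-5 * 260e-6 * 6.55e-11 / 2.70e-17
b = 1.13e-02 N*s/m


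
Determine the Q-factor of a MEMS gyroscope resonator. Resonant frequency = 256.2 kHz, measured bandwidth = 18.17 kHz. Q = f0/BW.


Step 1: Q = f0 / bandwidth
Step 2: Q = 256.2 / 18.17
Q = 14.1


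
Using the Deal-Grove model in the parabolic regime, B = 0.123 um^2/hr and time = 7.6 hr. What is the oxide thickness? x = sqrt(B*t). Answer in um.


Step 1: Compute B*t = 0.123 * 7.6 = 0.9348
Step 2: x = sqrt(0.9348)
x = 0.967 um


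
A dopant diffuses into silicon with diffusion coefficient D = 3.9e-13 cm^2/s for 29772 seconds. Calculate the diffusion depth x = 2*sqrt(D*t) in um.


Step 1: Compute D*t = 3.9e-13 * 29772 = 1.161108e-08 cm^2
Step 2: sqrt(D*t) = 1.07755e-04 cm
Step 3: x = 2 * 1.07755e-04 cm = 2.1551e-04 cm
Step 4: Convert to um (1 cm = 1e4 um): x = 2.155 um


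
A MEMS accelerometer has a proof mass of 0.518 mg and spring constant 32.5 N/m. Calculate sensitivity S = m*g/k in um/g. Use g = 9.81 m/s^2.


Step 1: Convert mass: m = 0.518 mg = 5.18e-07 kg
Step 2: S = m * g / k = 5.18e-07 * 9.81 / 32.5
Step 3: S = 1.56e-07 m/g
Step 4: Convert to um/g: S = 0.156 um/g


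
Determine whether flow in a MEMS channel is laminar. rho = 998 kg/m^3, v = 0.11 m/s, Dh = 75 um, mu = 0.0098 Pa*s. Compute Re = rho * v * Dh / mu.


Step 1: Convert Dh to meters: Dh = 75e-6 m
Step 2: Re = rho * v * Dh / mu
Re = 998 * 0.11 * 75e-6 / 0.0098
Re = 0.84
Since Re = 0.84 is below ~2300, the flow is laminar.


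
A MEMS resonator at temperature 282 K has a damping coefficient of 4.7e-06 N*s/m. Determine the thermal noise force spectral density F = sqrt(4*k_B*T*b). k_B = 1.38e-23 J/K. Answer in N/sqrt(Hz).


Step 1: Compute 4 * k_B * T * b
= 4 * 1.38e-23 * 282 * 4.7e-06
= 7.3162e-26 N^2/Hz
Step 2: F_noise = sqrt(7.3162e-26)
F_noise = 2.70e-13 N/sqrt(Hz)


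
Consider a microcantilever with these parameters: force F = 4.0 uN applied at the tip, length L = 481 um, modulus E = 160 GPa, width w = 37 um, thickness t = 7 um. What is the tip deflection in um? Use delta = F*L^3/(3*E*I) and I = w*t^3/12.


Step 1: Calculate the second moment of area.
I = w * t^3 / 12 = 37 * 7^3 / 12 = 1057.5833 um^4
Step 2: Convert E to consistent units (1 GPa = 1000 uN/um^2).
E = 160 GPa = 160000 uN/um^2
Step 3: Calculate tip deflection.
delta = F * L^3 / (3 * E * I)
delta = 4.0 * 481^3 / (3 * 160000 * 1057.5833)
delta = 0.8769 um


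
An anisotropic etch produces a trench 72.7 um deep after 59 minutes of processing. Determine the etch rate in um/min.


Step 1: Etch rate = depth / time
Step 2: rate = 72.7 / 59
rate = 1.232 um/min


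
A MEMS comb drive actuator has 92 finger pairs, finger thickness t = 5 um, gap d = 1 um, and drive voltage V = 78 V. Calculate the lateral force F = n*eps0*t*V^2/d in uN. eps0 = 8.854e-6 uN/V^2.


Step 1: Parameters: n=92, eps0=8.854e-6 uN/V^2, t=5 um, V=78 V, d=1 um
Step 2: V^2 = 6084
Step 3: F = 92 * 8.854e-6 * 5 * 6084 / 1
F = 24.779 uN


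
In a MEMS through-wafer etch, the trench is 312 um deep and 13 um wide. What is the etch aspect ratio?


Step 1: AR = depth / width
Step 2: AR = 312 / 13
AR = 24.0


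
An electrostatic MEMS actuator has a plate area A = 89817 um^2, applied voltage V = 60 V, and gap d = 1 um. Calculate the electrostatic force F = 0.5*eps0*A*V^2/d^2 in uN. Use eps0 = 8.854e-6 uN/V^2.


Step 1: Identify parameters.
eps0 = 8.854e-6 uN/V^2, A = 89817 um^2, V = 60 V, d = 1 um
Step 2: Compute V^2 = 60^2 = 3600
Step 3: Compute d^2 = 1^2 = 1
Step 4: F = 0.5 * 8.854e-6 * 89817 * 3600 / 1
F = 1431.431 uN


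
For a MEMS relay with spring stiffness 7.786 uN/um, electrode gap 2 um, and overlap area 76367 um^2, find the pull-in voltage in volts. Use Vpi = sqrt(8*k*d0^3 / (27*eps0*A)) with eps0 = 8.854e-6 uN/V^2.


Step 1: Compute numerator: 8 * k * d0^3 = 8 * 7.786 * 2^3 = 498.304
Step 2: Compute denominator: 27 * eps0 * A = 27 * 8.854e-6 * 76367 = 18.256142
Step 3: Vpi = sqrt(498.304 / 18.256142)
Vpi = 5.22 V


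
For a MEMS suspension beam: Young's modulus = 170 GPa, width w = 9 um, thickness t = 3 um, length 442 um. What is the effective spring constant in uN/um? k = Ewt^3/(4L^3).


Step 1: Convert E to consistent units (1 GPa = 1000 uN/um^2).
E = 170 GPa = 170000 uN/um^2
Step 2: Compute t^3 = 3^3 = 27
Step 3: Compute L^3 = 442^3 = 86350888
Step 4: k = 170000 * 9 * 27 / (4 * 86350888)
k = 0.1196 uN/um


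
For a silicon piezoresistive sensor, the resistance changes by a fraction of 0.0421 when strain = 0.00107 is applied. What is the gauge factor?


Step 1: Identify values.
dR/R = 0.0421, strain = 0.00107
Step 2: GF = (dR/R) / strain = 0.0421 / 0.00107
GF = 39.3


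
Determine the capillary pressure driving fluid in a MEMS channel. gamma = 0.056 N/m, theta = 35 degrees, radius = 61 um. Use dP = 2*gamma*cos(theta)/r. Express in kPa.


Step 1: cos(35 deg) = 0.8192
Step 2: Convert r to m: r = 61e-6 m
Step 3: dP = 2 * 0.056 * 0.8192 / 61e-6 = 1504.1 Pa
Step 4: Convert Pa to kPa (divide by 1000).
dP = 1.5 kPa


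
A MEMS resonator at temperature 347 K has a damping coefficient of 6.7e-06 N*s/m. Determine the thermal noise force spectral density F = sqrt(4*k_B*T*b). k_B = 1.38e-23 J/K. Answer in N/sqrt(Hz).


Step 1: Compute 4 * k_B * T * b
= 4 * 1.38e-23 * 347 * 6.7e-06
= 1.2833e-25 N^2/Hz
Step 2: F_noise = sqrt(1.2833e-25)
F_noise = 3.58e-13 N/sqrt(Hz)


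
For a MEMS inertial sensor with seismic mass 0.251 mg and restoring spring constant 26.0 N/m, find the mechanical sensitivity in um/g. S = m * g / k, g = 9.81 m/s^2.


Step 1: Convert mass: m = 0.251 mg = 2.51e-07 kg
Step 2: S = m * g / k = 2.51e-07 * 9.81 / 26.0
Step 3: S = 9.47e-08 m/g
Step 4: Convert to um/g: S = 0.095 um/g


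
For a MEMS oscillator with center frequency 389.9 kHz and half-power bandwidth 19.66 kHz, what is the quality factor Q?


Step 1: Q = f0 / bandwidth
Step 2: Q = 389.9 / 19.66
Q = 19.8


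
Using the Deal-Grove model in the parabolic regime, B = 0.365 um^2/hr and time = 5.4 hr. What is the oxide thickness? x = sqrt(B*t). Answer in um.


Step 1: Compute B*t = 0.365 * 5.4 = 1.971
Step 2: x = sqrt(1.971)
x = 1.404 um


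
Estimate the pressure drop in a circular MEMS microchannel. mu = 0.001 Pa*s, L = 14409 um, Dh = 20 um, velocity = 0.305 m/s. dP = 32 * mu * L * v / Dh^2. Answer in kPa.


Step 1: Convert to SI: L = 14409e-6 m, Dh = 20e-6 m
Step 2: dP = 32 * 0.001 * 14409e-6 * 0.305 / (20e-6)^2
Step 3: dP = 351579.60 Pa
Step 4: Convert to kPa: dP = 351.58 kPa


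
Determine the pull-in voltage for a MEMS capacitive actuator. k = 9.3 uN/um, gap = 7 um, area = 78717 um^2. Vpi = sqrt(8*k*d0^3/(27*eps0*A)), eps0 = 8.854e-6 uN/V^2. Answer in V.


Step 1: Compute numerator: 8 * k * d0^3 = 8 * 9.3 * 7^3 = 25519.2
Step 2: Compute denominator: 27 * eps0 * A = 27 * 8.854e-6 * 78717 = 18.817929
Step 3: Vpi = sqrt(25519.2 / 18.817929)
Vpi = 36.83 V


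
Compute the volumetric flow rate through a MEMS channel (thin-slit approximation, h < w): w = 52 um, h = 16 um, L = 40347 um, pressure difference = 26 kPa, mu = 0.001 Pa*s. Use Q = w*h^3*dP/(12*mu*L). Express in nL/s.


Step 1: Convert all dimensions to SI (meters).
w = 52e-6 m, h = 16e-6 m, L = 40347e-6 m, dP = 26e3 Pa
Step 2: Q = w * h^3 * dP / (12 * mu * L)
Q = 52e-6 * (16e-6)^3 * 26e3 / (12 * 0.001 * 40347e-6) = 1.143784e-11 m^3/s
Step 3: Convert Q from m^3/s to nL/s (1 m^3 = 1e12 nL, so multiply by 1e12).
Q = 11.438 nL/s


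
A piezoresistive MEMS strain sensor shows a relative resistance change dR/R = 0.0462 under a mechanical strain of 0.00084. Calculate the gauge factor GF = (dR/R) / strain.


Step 1: Identify values.
dR/R = 0.0462, strain = 0.00084
Step 2: GF = (dR/R) / strain = 0.0462 / 0.00084
GF = 55.0


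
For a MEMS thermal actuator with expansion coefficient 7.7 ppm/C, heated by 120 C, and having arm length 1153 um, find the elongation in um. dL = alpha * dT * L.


Step 1: Convert CTE: alpha = 7.7 ppm/C = 7.7e-6 /C
Step 2: dL = 7.7e-6 * 120 * 1153
dL = 1.0654 um


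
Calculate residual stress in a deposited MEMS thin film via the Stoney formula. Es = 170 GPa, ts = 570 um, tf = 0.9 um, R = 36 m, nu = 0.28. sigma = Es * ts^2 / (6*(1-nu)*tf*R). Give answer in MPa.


Step 1: Compute numerator: Es * ts^2 = 170 * 570^2 = 55233000 (GPa*um^2)
Step 2: Compute denominator (R in um): 6*(1-nu)*tf*R = 6*0.72*0.9*36e6 = 139968000.0 (um^2)
Step 3: sigma (GPa) = 55233000 / 139968000.0 = 3.94612e-01 GPa
Step 4: Convert to MPa (x1000): sigma = 394.6 MPa
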